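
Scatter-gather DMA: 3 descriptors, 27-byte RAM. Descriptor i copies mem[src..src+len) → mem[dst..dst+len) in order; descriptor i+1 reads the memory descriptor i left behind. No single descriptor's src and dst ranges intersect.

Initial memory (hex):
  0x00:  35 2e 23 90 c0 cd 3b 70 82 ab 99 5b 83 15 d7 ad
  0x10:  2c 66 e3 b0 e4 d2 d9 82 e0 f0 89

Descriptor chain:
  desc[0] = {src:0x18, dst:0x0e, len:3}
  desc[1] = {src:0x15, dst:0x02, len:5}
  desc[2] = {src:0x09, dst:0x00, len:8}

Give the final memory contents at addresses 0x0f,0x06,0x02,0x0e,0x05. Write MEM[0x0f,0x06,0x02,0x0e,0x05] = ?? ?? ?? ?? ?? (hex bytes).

MEM[0x0f,0x06,0x02,0x0e,0x05] = f0 f0 5b e0 e0

[0] 0x18->0x0e len=3 : e0 f0 89
[1] 0x15->0x02 len=5 : d2 d9 82 e0 f0
[2] 0x09->0x00 len=8 : ab 99 5b 83 15 e0 f0 89
query mem[0x0f]=0xf0, mem[0x06]=0xf0, mem[0x02]=0x5b, mem[0x0e]=0xe0, mem[0x05]=0xe0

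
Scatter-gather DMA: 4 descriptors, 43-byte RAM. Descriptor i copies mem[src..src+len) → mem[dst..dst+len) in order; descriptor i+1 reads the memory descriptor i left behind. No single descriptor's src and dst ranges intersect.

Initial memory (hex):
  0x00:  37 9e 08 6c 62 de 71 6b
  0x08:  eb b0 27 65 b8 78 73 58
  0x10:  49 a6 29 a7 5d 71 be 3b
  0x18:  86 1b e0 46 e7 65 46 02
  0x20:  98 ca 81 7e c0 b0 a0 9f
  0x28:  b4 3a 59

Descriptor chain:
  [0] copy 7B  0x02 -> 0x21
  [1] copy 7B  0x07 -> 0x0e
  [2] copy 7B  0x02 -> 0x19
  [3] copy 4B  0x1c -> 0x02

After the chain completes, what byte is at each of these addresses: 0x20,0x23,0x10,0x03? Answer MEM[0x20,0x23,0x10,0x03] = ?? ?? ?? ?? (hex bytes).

MEM[0x20,0x23,0x10,0x03] = 98 62 b0 71

  after D0: wrote 7B at 0x21 = 086c62de716beb
  after D1: wrote 7B at 0x0e = 6bebb02765b878
  after D2: wrote 7B at 0x19 = 086c62de716beb
  after D3: wrote 4B at 0x02 = de716beb
query mem[0x20]=0x98, mem[0x23]=0x62, mem[0x10]=0xb0, mem[0x03]=0x71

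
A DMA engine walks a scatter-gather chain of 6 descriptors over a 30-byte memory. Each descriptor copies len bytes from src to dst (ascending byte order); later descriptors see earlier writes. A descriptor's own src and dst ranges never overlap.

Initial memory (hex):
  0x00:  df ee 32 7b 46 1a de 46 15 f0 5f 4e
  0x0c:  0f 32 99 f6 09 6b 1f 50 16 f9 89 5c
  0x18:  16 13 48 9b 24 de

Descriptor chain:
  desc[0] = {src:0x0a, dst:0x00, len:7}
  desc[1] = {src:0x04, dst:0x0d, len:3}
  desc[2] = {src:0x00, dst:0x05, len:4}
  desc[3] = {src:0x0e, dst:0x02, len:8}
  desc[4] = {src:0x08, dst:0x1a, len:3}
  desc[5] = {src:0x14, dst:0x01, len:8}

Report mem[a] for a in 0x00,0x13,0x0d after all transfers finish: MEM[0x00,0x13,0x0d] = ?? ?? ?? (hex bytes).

#0 dst[0x00+7] := {0x5f,0x4e,0x0f,0x32,0x99,0xf6,0x09}
#1 dst[0x0d+3] := {0x99,0xf6,0x09}
#2 dst[0x05+4] := {0x5f,0x4e,0x0f,0x32}
#3 dst[0x02+8] := {0xf6,0x09,0x09,0x6b,0x1f,0x50,0x16,0xf9}
#4 dst[0x1a+3] := {0x16,0xf9,0x5f}
#5 dst[0x01+8] := {0x16,0xf9,0x89,0x5c,0x16,0x13,0x16,0xf9}
query mem[0x00]=0x5f, mem[0x13]=0x50, mem[0x0d]=0x99

MEM[0x00,0x13,0x0d] = 5f 50 99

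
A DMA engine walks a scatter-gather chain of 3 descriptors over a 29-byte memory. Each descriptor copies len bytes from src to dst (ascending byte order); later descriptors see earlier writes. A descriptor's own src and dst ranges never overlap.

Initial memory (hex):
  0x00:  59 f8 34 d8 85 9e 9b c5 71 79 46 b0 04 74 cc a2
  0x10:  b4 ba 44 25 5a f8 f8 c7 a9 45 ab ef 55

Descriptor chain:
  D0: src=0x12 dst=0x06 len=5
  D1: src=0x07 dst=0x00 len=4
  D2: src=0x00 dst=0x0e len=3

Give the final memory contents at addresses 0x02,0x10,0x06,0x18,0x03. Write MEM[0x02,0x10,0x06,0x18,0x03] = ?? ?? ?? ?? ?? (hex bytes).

MEM[0x02,0x10,0x06,0x18,0x03] = f8 f8 44 a9 f8

  after D0: wrote 5B at 0x06 = 44255af8f8
  after D1: wrote 4B at 0x00 = 255af8f8
  after D2: wrote 3B at 0x0e = 255af8
query mem[0x02]=0xf8, mem[0x10]=0xf8, mem[0x06]=0x44, mem[0x18]=0xa9, mem[0x03]=0xf8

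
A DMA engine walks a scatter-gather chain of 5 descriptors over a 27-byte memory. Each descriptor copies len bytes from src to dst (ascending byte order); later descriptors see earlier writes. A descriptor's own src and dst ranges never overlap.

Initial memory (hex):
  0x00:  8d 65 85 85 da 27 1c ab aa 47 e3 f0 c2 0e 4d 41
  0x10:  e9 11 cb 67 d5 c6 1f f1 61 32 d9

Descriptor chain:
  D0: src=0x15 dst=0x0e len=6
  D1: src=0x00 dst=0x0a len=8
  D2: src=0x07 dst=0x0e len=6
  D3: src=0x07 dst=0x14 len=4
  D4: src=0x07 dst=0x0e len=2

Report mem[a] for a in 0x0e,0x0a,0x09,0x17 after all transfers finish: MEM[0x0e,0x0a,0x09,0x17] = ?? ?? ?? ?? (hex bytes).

MEM[0x0e,0x0a,0x09,0x17] = ab 8d 47 8d

[0] 0x15->0x0e len=6 : c6 1f f1 61 32 d9
[1] 0x00->0x0a len=8 : 8d 65 85 85 da 27 1c ab
[2] 0x07->0x0e len=6 : ab aa 47 8d 65 85
[3] 0x07->0x14 len=4 : ab aa 47 8d
[4] 0x07->0x0e len=2 : ab aa
query mem[0x0e]=0xab, mem[0x0a]=0x8d, mem[0x09]=0x47, mem[0x17]=0x8d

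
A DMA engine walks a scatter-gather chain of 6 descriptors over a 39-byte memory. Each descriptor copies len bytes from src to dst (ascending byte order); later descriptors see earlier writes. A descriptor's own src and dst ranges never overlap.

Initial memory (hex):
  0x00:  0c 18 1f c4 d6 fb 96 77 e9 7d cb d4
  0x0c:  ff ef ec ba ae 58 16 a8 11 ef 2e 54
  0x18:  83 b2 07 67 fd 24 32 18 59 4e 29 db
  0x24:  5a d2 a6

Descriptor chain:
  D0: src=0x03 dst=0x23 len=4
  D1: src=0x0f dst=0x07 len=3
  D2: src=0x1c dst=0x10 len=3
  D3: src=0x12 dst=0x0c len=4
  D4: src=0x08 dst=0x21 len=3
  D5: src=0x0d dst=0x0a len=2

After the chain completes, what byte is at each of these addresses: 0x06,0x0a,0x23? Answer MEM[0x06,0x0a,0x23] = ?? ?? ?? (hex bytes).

D0: mem[0x23..0x26] <- [c4 d6 fb 96]
D1: mem[0x07..0x09] <- [ba ae 58]
D2: mem[0x10..0x12] <- [fd 24 32]
D3: mem[0x0c..0x0f] <- [32 a8 11 ef]
D4: mem[0x21..0x23] <- [ae 58 cb]
D5: mem[0x0a..0x0b] <- [a8 11]
query mem[0x06]=0x96, mem[0x0a]=0xa8, mem[0x23]=0xcb

MEM[0x06,0x0a,0x23] = 96 a8 cb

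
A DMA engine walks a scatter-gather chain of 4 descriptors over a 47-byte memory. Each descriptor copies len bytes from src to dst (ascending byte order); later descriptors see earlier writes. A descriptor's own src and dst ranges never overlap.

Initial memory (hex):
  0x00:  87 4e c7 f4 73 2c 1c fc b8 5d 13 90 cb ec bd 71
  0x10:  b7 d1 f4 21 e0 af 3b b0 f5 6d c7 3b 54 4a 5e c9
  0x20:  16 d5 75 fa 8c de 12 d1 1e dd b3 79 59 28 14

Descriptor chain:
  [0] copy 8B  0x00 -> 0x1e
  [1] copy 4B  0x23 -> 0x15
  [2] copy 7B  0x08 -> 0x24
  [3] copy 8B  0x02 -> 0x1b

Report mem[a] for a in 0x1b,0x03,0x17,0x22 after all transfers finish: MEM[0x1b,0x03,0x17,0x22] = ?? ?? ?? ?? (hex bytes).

MEM[0x1b,0x03,0x17,0x22] = c7 f4 fc 5d

  after D0: wrote 8B at 0x1e = 874ec7f4732c1cfc
  after D1: wrote 4B at 0x15 = 2c1cfc12
  after D2: wrote 7B at 0x24 = b85d1390cbecbd
  after D3: wrote 8B at 0x1b = c7f4732c1cfcb85d
query mem[0x1b]=0xc7, mem[0x03]=0xf4, mem[0x17]=0xfc, mem[0x22]=0x5d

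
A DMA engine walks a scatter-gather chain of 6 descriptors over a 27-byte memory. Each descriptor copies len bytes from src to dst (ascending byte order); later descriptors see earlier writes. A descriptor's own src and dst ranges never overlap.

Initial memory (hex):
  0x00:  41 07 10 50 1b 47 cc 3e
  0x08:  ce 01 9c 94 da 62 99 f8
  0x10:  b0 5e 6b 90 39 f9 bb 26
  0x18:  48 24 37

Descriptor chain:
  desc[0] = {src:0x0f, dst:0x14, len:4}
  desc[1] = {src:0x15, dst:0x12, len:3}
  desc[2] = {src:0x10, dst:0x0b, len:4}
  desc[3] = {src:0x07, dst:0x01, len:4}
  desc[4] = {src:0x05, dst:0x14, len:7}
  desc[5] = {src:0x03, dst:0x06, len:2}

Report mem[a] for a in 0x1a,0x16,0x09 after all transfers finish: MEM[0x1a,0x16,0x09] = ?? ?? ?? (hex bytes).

#0 dst[0x14+4] := {0xf8,0xb0,0x5e,0x6b}
#1 dst[0x12+3] := {0xb0,0x5e,0x6b}
#2 dst[0x0b+4] := {0xb0,0x5e,0xb0,0x5e}
#3 dst[0x01+4] := {0x3e,0xce,0x01,0x9c}
#4 dst[0x14+7] := {0x47,0xcc,0x3e,0xce,0x01,0x9c,0xb0}
#5 dst[0x06+2] := {0x01,0x9c}
query mem[0x1a]=0xb0, mem[0x16]=0x3e, mem[0x09]=0x01

MEM[0x1a,0x16,0x09] = b0 3e 01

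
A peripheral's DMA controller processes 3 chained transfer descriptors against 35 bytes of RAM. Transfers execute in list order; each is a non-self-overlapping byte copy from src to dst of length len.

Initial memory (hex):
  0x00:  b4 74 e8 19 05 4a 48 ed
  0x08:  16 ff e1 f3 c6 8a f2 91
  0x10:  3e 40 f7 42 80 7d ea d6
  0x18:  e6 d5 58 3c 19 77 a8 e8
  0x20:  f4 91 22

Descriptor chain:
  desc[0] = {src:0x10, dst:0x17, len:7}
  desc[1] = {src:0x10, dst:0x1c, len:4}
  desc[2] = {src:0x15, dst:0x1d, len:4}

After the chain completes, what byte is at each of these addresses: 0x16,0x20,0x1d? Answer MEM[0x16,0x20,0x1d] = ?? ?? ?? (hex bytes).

#0 dst[0x17+7] := {0x3e,0x40,0xf7,0x42,0x80,0x7d,0xea}
#1 dst[0x1c+4] := {0x3e,0x40,0xf7,0x42}
#2 dst[0x1d+4] := {0x7d,0xea,0x3e,0x40}
query mem[0x16]=0xea, mem[0x20]=0x40, mem[0x1d]=0x7d

MEM[0x16,0x20,0x1d] = ea 40 7d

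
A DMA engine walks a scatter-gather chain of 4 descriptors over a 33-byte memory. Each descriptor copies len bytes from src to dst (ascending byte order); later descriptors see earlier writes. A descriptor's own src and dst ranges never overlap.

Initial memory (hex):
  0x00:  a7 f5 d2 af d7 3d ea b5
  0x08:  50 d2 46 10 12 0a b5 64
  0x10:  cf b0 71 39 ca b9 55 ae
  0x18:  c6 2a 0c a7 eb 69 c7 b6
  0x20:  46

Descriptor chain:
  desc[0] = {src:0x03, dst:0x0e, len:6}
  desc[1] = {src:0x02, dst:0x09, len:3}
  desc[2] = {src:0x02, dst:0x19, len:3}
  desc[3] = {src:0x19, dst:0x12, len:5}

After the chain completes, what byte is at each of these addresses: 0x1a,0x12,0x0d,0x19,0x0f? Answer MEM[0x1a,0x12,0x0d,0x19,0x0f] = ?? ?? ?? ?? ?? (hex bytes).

MEM[0x1a,0x12,0x0d,0x19,0x0f] = af d2 0a d2 d7

D0: mem[0x0e..0x13] <- [af d7 3d ea b5 50]
D1: mem[0x09..0x0b] <- [d2 af d7]
D2: mem[0x19..0x1b] <- [d2 af d7]
D3: mem[0x12..0x16] <- [d2 af d7 eb 69]
query mem[0x1a]=0xaf, mem[0x12]=0xd2, mem[0x0d]=0x0a, mem[0x19]=0xd2, mem[0x0f]=0xd7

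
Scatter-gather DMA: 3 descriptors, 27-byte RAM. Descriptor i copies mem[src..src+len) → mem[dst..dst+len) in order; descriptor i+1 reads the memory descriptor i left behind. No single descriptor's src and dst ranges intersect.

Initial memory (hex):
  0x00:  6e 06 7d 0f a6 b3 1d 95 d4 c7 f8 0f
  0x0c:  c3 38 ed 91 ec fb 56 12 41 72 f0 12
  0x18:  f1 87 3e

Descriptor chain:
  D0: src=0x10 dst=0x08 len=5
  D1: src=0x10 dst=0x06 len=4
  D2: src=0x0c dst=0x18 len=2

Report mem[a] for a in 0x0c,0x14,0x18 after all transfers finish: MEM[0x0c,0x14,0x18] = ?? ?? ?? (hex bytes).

MEM[0x0c,0x14,0x18] = 41 41 41

  after D0: wrote 5B at 0x08 = ecfb561241
  after D1: wrote 4B at 0x06 = ecfb5612
  after D2: wrote 2B at 0x18 = 4138
query mem[0x0c]=0x41, mem[0x14]=0x41, mem[0x18]=0x41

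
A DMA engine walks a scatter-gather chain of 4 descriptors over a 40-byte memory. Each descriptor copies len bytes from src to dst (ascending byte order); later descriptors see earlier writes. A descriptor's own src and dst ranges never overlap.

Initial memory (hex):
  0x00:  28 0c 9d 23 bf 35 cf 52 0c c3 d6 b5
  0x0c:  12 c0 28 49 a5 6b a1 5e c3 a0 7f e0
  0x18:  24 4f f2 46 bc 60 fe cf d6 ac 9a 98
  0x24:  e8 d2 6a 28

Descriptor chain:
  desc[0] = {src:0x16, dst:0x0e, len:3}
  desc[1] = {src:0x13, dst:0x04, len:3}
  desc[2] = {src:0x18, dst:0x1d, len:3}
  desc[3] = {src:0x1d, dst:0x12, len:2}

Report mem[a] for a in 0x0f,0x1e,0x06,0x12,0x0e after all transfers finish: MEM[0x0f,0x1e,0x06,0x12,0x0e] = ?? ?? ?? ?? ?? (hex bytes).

[0] 0x16->0x0e len=3 : 7f e0 24
[1] 0x13->0x04 len=3 : 5e c3 a0
[2] 0x18->0x1d len=3 : 24 4f f2
[3] 0x1d->0x12 len=2 : 24 4f
query mem[0x0f]=0xe0, mem[0x1e]=0x4f, mem[0x06]=0xa0, mem[0x12]=0x24, mem[0x0e]=0x7f

MEM[0x0f,0x1e,0x06,0x12,0x0e] = e0 4f a0 24 7f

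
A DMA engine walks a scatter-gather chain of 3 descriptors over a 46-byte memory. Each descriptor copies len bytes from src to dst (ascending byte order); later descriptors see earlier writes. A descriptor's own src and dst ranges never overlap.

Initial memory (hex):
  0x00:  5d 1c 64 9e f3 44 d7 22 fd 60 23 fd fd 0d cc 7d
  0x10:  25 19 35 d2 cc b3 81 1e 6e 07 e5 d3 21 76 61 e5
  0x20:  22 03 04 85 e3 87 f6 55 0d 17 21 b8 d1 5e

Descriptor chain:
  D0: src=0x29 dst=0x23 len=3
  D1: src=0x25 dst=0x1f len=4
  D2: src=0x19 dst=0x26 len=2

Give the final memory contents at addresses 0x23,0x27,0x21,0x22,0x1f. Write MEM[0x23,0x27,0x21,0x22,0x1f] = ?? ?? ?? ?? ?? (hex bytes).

MEM[0x23,0x27,0x21,0x22,0x1f] = 17 e5 55 0d b8

[0] 0x29->0x23 len=3 : 17 21 b8
[1] 0x25->0x1f len=4 : b8 f6 55 0d
[2] 0x19->0x26 len=2 : 07 e5
query mem[0x23]=0x17, mem[0x27]=0xe5, mem[0x21]=0x55, mem[0x22]=0x0d, mem[0x1f]=0xb8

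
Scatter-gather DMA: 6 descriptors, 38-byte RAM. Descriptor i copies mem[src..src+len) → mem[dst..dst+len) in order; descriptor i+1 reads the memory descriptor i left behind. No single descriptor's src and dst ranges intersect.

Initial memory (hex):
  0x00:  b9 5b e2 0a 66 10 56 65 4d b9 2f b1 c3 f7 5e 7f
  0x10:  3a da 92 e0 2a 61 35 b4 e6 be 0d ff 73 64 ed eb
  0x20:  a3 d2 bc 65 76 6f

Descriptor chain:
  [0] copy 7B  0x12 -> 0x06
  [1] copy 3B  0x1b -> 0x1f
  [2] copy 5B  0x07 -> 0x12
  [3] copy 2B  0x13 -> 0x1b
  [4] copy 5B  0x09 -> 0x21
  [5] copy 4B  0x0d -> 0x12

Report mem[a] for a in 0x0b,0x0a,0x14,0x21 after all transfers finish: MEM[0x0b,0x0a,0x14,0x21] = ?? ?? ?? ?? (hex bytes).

MEM[0x0b,0x0a,0x14,0x21] = b4 35 7f 61

#0 dst[0x06+7] := {0x92,0xe0,0x2a,0x61,0x35,0xb4,0xe6}
#1 dst[0x1f+3] := {0xff,0x73,0x64}
#2 dst[0x12+5] := {0xe0,0x2a,0x61,0x35,0xb4}
#3 dst[0x1b+2] := {0x2a,0x61}
#4 dst[0x21+5] := {0x61,0x35,0xb4,0xe6,0xf7}
#5 dst[0x12+4] := {0xf7,0x5e,0x7f,0x3a}
query mem[0x0b]=0xb4, mem[0x0a]=0x35, mem[0x14]=0x7f, mem[0x21]=0x61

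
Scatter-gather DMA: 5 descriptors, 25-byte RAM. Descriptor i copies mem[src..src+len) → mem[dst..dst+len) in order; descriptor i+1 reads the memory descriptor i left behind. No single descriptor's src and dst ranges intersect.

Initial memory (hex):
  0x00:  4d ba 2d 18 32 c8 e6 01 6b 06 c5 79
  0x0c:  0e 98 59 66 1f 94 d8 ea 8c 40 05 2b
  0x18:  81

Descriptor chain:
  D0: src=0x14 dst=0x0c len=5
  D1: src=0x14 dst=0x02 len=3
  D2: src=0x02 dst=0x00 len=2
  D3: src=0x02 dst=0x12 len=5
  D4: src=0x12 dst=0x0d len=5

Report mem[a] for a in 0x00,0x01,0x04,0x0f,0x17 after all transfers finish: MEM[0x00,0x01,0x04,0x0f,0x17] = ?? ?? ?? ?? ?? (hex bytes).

#0 dst[0x0c+5] := {0x8c,0x40,0x05,0x2b,0x81}
#1 dst[0x02+3] := {0x8c,0x40,0x05}
#2 dst[0x00+2] := {0x8c,0x40}
#3 dst[0x12+5] := {0x8c,0x40,0x05,0xc8,0xe6}
#4 dst[0x0d+5] := {0x8c,0x40,0x05,0xc8,0xe6}
query mem[0x00]=0x8c, mem[0x01]=0x40, mem[0x04]=0x05, mem[0x0f]=0x05, mem[0x17]=0x2b

MEM[0x00,0x01,0x04,0x0f,0x17] = 8c 40 05 05 2b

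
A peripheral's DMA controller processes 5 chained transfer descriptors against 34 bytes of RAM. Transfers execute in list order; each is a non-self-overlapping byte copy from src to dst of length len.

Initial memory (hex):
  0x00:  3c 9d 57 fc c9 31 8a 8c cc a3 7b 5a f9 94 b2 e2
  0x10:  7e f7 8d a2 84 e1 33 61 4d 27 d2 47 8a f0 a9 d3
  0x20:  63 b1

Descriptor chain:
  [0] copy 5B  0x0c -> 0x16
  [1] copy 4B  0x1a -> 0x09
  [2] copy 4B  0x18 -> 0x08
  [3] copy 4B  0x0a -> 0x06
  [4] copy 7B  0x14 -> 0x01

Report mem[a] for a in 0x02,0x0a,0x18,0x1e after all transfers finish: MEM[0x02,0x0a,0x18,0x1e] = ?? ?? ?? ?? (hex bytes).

D0: mem[0x16..0x1a] <- [f9 94 b2 e2 7e]
D1: mem[0x09..0x0c] <- [7e 47 8a f0]
D2: mem[0x08..0x0b] <- [b2 e2 7e 47]
D3: mem[0x06..0x09] <- [7e 47 f0 94]
D4: mem[0x01..0x07] <- [84 e1 f9 94 b2 e2 7e]
query mem[0x02]=0xe1, mem[0x0a]=0x7e, mem[0x18]=0xb2, mem[0x1e]=0xa9

MEM[0x02,0x0a,0x18,0x1e] = e1 7e b2 a9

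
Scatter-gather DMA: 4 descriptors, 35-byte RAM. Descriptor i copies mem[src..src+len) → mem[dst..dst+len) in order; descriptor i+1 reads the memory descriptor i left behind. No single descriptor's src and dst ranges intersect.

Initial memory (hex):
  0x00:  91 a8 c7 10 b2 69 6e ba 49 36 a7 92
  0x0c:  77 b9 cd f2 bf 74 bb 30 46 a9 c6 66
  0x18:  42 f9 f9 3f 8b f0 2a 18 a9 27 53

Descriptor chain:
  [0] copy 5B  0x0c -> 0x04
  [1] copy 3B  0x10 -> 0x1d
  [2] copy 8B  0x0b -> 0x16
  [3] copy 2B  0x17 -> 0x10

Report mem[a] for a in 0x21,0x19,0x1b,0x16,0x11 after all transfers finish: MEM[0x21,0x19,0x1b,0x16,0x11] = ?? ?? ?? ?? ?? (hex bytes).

MEM[0x21,0x19,0x1b,0x16,0x11] = 27 cd bf 92 b9

D0: mem[0x04..0x08] <- [77 b9 cd f2 bf]
D1: mem[0x1d..0x1f] <- [bf 74 bb]
D2: mem[0x16..0x1d] <- [92 77 b9 cd f2 bf 74 bb]
D3: mem[0x10..0x11] <- [77 b9]
query mem[0x21]=0x27, mem[0x19]=0xcd, mem[0x1b]=0xbf, mem[0x16]=0x92, mem[0x11]=0xb9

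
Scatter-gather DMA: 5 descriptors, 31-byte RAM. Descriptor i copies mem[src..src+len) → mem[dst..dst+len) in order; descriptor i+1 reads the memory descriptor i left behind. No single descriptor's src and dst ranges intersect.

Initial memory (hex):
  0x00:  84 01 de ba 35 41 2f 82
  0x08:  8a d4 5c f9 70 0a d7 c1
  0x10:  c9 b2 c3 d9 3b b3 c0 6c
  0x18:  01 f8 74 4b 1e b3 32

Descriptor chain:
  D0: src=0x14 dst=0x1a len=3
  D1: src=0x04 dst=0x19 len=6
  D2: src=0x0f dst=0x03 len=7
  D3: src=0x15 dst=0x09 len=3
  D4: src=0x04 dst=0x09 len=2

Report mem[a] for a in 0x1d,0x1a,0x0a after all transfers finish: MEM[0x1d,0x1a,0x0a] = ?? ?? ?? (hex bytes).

#0 dst[0x1a+3] := {0x3b,0xb3,0xc0}
#1 dst[0x19+6] := {0x35,0x41,0x2f,0x82,0x8a,0xd4}
#2 dst[0x03+7] := {0xc1,0xc9,0xb2,0xc3,0xd9,0x3b,0xb3}
#3 dst[0x09+3] := {0xb3,0xc0,0x6c}
#4 dst[0x09+2] := {0xc9,0xb2}
query mem[0x1d]=0x8a, mem[0x1a]=0x41, mem[0x0a]=0xb2

MEM[0x1d,0x1a,0x0a] = 8a 41 b2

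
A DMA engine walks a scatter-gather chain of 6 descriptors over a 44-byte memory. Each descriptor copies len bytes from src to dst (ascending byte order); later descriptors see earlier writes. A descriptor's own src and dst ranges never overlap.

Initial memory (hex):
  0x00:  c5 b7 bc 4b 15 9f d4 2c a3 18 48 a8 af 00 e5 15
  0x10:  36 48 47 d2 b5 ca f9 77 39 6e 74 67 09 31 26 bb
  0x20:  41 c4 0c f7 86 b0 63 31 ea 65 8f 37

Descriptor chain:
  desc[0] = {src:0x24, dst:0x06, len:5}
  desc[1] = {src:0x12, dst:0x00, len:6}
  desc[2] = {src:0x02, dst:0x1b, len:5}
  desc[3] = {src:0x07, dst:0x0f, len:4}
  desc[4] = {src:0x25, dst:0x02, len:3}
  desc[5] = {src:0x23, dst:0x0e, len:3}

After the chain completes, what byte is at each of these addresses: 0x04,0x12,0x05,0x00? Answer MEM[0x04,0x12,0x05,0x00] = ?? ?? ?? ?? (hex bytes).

#0 dst[0x06+5] := {0x86,0xb0,0x63,0x31,0xea}
#1 dst[0x00+6] := {0x47,0xd2,0xb5,0xca,0xf9,0x77}
#2 dst[0x1b+5] := {0xb5,0xca,0xf9,0x77,0x86}
#3 dst[0x0f+4] := {0xb0,0x63,0x31,0xea}
#4 dst[0x02+3] := {0xb0,0x63,0x31}
#5 dst[0x0e+3] := {0xf7,0x86,0xb0}
query mem[0x04]=0x31, mem[0x12]=0xea, mem[0x05]=0x77, mem[0x00]=0x47

MEM[0x04,0x12,0x05,0x00] = 31 ea 77 47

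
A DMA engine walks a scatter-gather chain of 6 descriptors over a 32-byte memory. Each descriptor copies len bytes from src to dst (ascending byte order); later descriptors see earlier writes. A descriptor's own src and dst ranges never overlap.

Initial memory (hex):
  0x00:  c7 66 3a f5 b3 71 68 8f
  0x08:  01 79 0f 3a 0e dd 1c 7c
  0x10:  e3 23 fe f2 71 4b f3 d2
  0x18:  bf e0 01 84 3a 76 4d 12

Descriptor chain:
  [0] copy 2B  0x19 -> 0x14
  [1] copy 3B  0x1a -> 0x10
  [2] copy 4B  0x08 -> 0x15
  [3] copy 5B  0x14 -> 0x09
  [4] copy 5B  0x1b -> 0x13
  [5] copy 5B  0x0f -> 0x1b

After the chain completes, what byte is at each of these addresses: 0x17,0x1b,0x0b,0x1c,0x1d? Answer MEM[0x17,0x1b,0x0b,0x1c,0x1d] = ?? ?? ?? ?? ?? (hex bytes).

MEM[0x17,0x1b,0x0b,0x1c,0x1d] = 12 7c 79 01 84

[0] 0x19->0x14 len=2 : e0 01
[1] 0x1a->0x10 len=3 : 01 84 3a
[2] 0x08->0x15 len=4 : 01 79 0f 3a
[3] 0x14->0x09 len=5 : e0 01 79 0f 3a
[4] 0x1b->0x13 len=5 : 84 3a 76 4d 12
[5] 0x0f->0x1b len=5 : 7c 01 84 3a 84
query mem[0x17]=0x12, mem[0x1b]=0x7c, mem[0x0b]=0x79, mem[0x1c]=0x01, mem[0x1d]=0x84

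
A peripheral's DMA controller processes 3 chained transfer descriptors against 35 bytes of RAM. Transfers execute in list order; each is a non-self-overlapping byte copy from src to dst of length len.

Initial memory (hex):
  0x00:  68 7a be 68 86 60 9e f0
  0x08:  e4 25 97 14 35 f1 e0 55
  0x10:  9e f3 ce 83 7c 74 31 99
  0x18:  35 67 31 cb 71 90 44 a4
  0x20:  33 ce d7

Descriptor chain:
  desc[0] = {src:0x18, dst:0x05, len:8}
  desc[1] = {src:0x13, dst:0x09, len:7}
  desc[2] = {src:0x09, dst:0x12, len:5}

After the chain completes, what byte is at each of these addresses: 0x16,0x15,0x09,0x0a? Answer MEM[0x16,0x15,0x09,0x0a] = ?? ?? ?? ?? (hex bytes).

D0: mem[0x05..0x0c] <- [35 67 31 cb 71 90 44 a4]
D1: mem[0x09..0x0f] <- [83 7c 74 31 99 35 67]
D2: mem[0x12..0x16] <- [83 7c 74 31 99]
query mem[0x16]=0x99, mem[0x15]=0x31, mem[0x09]=0x83, mem[0x0a]=0x7c

MEM[0x16,0x15,0x09,0x0a] = 99 31 83 7c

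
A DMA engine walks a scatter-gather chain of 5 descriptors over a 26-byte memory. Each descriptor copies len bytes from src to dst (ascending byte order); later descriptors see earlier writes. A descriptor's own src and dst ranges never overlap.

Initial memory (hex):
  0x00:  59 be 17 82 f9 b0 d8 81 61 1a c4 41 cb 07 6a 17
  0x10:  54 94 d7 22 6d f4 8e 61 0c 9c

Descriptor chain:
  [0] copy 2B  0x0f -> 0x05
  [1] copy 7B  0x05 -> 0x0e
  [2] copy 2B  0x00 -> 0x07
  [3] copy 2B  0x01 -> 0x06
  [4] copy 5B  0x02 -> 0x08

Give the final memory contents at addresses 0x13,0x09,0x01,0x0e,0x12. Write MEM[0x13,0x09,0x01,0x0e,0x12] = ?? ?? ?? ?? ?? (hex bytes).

MEM[0x13,0x09,0x01,0x0e,0x12] = c4 82 be 17 1a

D0: mem[0x05..0x06] <- [17 54]
D1: mem[0x0e..0x14] <- [17 54 81 61 1a c4 41]
D2: mem[0x07..0x08] <- [59 be]
D3: mem[0x06..0x07] <- [be 17]
D4: mem[0x08..0x0c] <- [17 82 f9 17 be]
query mem[0x13]=0xc4, mem[0x09]=0x82, mem[0x01]=0xbe, mem[0x0e]=0x17, mem[0x12]=0x1a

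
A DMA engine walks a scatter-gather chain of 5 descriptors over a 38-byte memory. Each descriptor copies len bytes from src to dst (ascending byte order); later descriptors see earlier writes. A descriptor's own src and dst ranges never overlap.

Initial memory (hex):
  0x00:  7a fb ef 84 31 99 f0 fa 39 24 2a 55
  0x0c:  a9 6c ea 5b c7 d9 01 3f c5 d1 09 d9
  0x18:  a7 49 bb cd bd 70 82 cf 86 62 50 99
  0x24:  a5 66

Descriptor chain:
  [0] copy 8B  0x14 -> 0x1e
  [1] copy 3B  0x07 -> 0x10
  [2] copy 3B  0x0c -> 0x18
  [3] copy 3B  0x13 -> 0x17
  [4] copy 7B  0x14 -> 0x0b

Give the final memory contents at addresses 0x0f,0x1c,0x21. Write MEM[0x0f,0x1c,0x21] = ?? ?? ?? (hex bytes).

MEM[0x0f,0x1c,0x21] = c5 bd d9

  after D0: wrote 8B at 0x1e = c5d109d9a749bbcd
  after D1: wrote 3B at 0x10 = fa3924
  after D2: wrote 3B at 0x18 = a96cea
  after D3: wrote 3B at 0x17 = 3fc5d1
  after D4: wrote 7B at 0x0b = c5d1093fc5d1ea
query mem[0x0f]=0xc5, mem[0x1c]=0xbd, mem[0x21]=0xd9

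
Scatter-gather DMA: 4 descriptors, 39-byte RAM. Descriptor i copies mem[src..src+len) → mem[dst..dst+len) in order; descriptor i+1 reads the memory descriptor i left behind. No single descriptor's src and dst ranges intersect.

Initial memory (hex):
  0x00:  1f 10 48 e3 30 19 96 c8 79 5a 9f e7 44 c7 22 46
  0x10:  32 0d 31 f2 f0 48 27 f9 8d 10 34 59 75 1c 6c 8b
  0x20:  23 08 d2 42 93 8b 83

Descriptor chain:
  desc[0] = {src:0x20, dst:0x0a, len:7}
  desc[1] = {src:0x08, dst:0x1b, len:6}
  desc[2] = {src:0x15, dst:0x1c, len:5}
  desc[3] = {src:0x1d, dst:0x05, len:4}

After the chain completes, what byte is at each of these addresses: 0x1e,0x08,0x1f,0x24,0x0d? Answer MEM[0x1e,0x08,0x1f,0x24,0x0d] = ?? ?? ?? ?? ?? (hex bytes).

D0: mem[0x0a..0x10] <- [23 08 d2 42 93 8b 83]
D1: mem[0x1b..0x20] <- [79 5a 23 08 d2 42]
D2: mem[0x1c..0x20] <- [48 27 f9 8d 10]
D3: mem[0x05..0x08] <- [27 f9 8d 10]
query mem[0x1e]=0xf9, mem[0x08]=0x10, mem[0x1f]=0x8d, mem[0x24]=0x93, mem[0x0d]=0x42

MEM[0x1e,0x08,0x1f,0x24,0x0d] = f9 10 8d 93 42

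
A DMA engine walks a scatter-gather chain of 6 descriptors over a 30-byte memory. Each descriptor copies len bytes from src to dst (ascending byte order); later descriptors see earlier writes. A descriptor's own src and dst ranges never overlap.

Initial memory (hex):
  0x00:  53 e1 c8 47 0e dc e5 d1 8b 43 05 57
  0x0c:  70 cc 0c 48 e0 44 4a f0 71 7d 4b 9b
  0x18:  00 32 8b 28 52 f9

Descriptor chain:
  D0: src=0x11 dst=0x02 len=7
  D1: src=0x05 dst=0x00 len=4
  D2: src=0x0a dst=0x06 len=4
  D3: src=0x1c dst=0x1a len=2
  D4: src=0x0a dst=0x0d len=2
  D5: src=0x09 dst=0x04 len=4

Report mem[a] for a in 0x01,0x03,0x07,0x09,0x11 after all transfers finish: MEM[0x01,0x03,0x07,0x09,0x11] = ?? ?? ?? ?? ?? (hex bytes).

MEM[0x01,0x03,0x07,0x09,0x11] = 7d 9b 70 cc 44

[0] 0x11->0x02 len=7 : 44 4a f0 71 7d 4b 9b
[1] 0x05->0x00 len=4 : 71 7d 4b 9b
[2] 0x0a->0x06 len=4 : 05 57 70 cc
[3] 0x1c->0x1a len=2 : 52 f9
[4] 0x0a->0x0d len=2 : 05 57
[5] 0x09->0x04 len=4 : cc 05 57 70
query mem[0x01]=0x7d, mem[0x03]=0x9b, mem[0x07]=0x70, mem[0x09]=0xcc, mem[0x11]=0x44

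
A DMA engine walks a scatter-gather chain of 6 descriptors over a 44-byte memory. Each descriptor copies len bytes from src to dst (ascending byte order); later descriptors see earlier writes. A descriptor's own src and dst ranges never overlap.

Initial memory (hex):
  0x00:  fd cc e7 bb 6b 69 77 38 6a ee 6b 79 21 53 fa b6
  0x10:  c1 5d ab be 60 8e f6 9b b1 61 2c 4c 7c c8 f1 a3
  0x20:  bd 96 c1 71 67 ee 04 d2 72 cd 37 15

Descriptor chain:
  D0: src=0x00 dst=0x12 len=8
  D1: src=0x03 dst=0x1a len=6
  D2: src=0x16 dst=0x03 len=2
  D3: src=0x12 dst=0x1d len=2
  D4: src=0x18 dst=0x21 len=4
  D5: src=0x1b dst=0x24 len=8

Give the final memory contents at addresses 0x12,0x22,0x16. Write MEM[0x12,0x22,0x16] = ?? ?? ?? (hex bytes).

MEM[0x12,0x22,0x16] = fd 38 6b

[0] 0x00->0x12 len=8 : fd cc e7 bb 6b 69 77 38
[1] 0x03->0x1a len=6 : bb 6b 69 77 38 6a
[2] 0x16->0x03 len=2 : 6b 69
[3] 0x12->0x1d len=2 : fd cc
[4] 0x18->0x21 len=4 : 77 38 bb 6b
[5] 0x1b->0x24 len=8 : 6b 69 fd cc 6a bd 77 38
query mem[0x12]=0xfd, mem[0x22]=0x38, mem[0x16]=0x6b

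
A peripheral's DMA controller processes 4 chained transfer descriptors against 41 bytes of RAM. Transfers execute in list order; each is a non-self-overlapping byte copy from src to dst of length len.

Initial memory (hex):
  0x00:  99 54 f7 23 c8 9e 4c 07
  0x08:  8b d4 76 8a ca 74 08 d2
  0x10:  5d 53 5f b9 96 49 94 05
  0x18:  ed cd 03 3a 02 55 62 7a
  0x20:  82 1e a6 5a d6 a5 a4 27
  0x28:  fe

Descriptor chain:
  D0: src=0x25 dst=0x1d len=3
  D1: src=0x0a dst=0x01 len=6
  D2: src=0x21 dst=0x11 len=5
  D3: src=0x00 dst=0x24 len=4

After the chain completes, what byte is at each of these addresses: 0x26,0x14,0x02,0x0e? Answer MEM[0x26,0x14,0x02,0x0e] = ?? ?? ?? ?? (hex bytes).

MEM[0x26,0x14,0x02,0x0e] = 8a d6 8a 08

  after D0: wrote 3B at 0x1d = a5a427
  after D1: wrote 6B at 0x01 = 768aca7408d2
  after D2: wrote 5B at 0x11 = 1ea65ad6a5
  after D3: wrote 4B at 0x24 = 99768aca
query mem[0x26]=0x8a, mem[0x14]=0xd6, mem[0x02]=0x8a, mem[0x0e]=0x08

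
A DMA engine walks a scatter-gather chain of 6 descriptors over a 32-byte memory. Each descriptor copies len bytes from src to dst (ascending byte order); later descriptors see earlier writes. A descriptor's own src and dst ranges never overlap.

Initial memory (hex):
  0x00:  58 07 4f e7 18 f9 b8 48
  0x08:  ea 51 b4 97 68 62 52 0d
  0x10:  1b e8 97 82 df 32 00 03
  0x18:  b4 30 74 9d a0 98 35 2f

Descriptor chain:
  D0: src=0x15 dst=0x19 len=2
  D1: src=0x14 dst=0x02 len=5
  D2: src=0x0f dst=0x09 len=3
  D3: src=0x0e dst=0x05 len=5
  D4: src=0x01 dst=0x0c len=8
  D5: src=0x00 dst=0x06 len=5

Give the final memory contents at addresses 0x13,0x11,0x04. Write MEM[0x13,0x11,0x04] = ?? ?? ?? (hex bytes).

[0] 0x15->0x19 len=2 : 32 00
[1] 0x14->0x02 len=5 : df 32 00 03 b4
[2] 0x0f->0x09 len=3 : 0d 1b e8
[3] 0x0e->0x05 len=5 : 52 0d 1b e8 97
[4] 0x01->0x0c len=8 : 07 df 32 00 52 0d 1b e8
[5] 0x00->0x06 len=5 : 58 07 df 32 00
query mem[0x13]=0xe8, mem[0x11]=0x0d, mem[0x04]=0x00

MEM[0x13,0x11,0x04] = e8 0d 00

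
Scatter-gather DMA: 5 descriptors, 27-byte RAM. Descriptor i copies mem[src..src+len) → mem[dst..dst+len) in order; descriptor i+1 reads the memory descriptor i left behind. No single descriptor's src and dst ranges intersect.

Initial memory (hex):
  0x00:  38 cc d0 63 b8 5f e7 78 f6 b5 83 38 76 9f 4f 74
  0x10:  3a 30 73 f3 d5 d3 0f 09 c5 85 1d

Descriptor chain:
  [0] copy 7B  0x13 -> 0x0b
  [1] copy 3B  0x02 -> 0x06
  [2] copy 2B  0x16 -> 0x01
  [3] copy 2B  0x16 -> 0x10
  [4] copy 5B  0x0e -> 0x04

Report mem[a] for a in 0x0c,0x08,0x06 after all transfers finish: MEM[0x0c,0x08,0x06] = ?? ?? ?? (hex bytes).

MEM[0x0c,0x08,0x06] = d5 73 0f

[0] 0x13->0x0b len=7 : f3 d5 d3 0f 09 c5 85
[1] 0x02->0x06 len=3 : d0 63 b8
[2] 0x16->0x01 len=2 : 0f 09
[3] 0x16->0x10 len=2 : 0f 09
[4] 0x0e->0x04 len=5 : 0f 09 0f 09 73
query mem[0x0c]=0xd5, mem[0x08]=0x73, mem[0x06]=0x0f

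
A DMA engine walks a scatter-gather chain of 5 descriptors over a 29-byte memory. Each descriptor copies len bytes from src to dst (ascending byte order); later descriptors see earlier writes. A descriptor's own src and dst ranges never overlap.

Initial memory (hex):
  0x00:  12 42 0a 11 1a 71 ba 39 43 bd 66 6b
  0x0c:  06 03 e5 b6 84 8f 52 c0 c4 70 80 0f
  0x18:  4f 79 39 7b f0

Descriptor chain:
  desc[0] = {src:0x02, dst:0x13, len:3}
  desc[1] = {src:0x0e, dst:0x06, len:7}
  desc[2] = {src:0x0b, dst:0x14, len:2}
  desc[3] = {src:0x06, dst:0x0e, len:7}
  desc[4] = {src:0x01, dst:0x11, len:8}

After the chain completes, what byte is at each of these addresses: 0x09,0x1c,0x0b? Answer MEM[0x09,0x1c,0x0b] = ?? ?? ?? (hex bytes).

D0: mem[0x13..0x15] <- [0a 11 1a]
D1: mem[0x06..0x0c] <- [e5 b6 84 8f 52 0a 11]
D2: mem[0x14..0x15] <- [0a 11]
D3: mem[0x0e..0x14] <- [e5 b6 84 8f 52 0a 11]
D4: mem[0x11..0x18] <- [42 0a 11 1a 71 e5 b6 84]
query mem[0x09]=0x8f, mem[0x1c]=0xf0, mem[0x0b]=0x0a

MEM[0x09,0x1c,0x0b] = 8f f0 0a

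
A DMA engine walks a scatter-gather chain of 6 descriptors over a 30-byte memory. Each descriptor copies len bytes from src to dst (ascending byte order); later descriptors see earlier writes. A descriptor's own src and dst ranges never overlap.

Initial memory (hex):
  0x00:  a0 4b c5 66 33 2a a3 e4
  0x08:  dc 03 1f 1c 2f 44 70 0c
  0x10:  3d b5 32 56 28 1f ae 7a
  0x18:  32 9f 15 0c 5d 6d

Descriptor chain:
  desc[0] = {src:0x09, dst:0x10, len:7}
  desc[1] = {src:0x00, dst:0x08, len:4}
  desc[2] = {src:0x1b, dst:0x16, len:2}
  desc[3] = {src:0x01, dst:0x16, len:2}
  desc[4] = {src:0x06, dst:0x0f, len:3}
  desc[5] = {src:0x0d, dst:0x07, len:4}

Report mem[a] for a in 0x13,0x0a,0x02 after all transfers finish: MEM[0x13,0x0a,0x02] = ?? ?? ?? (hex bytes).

MEM[0x13,0x0a,0x02] = 2f e4 c5

#0 dst[0x10+7] := {0x03,0x1f,0x1c,0x2f,0x44,0x70,0x0c}
#1 dst[0x08+4] := {0xa0,0x4b,0xc5,0x66}
#2 dst[0x16+2] := {0x0c,0x5d}
#3 dst[0x16+2] := {0x4b,0xc5}
#4 dst[0x0f+3] := {0xa3,0xe4,0xa0}
#5 dst[0x07+4] := {0x44,0x70,0xa3,0xe4}
query mem[0x13]=0x2f, mem[0x0a]=0xe4, mem[0x02]=0xc5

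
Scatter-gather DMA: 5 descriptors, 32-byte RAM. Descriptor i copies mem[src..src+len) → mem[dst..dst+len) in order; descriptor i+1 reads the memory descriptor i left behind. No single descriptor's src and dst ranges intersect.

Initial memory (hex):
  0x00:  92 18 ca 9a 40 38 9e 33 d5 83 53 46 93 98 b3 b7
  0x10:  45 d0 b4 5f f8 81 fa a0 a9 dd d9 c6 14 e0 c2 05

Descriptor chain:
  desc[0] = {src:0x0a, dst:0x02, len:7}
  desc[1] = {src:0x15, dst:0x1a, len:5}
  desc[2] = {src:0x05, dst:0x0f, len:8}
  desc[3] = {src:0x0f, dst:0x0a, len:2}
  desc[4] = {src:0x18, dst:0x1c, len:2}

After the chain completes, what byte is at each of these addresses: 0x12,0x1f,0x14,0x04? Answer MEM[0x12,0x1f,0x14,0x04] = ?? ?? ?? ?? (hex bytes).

MEM[0x12,0x1f,0x14,0x04] = 45 05 53 93

D0: mem[0x02..0x08] <- [53 46 93 98 b3 b7 45]
D1: mem[0x1a..0x1e] <- [81 fa a0 a9 dd]
D2: mem[0x0f..0x16] <- [98 b3 b7 45 83 53 46 93]
D3: mem[0x0a..0x0b] <- [98 b3]
D4: mem[0x1c..0x1d] <- [a9 dd]
query mem[0x12]=0x45, mem[0x1f]=0x05, mem[0x14]=0x53, mem[0x04]=0x93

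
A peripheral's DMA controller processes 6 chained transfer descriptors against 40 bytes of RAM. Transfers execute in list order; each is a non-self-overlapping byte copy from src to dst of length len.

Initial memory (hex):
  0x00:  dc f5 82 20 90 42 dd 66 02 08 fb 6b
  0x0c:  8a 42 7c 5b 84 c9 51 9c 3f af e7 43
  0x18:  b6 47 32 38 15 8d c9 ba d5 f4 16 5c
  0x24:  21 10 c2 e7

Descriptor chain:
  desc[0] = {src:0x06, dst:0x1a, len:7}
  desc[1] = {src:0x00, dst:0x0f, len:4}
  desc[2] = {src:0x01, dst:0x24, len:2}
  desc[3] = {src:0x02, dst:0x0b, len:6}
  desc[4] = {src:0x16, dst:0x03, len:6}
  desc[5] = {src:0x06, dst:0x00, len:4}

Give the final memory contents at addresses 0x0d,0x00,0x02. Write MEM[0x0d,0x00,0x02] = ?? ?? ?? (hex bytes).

  after D0: wrote 7B at 0x1a = dd660208fb6b8a
  after D1: wrote 4B at 0x0f = dcf58220
  after D2: wrote 2B at 0x24 = f582
  after D3: wrote 6B at 0x0b = 82209042dd66
  after D4: wrote 6B at 0x03 = e743b647dd66
  after D5: wrote 4B at 0x00 = 47dd6608
query mem[0x0d]=0x90, mem[0x00]=0x47, mem[0x02]=0x66

MEM[0x0d,0x00,0x02] = 90 47 66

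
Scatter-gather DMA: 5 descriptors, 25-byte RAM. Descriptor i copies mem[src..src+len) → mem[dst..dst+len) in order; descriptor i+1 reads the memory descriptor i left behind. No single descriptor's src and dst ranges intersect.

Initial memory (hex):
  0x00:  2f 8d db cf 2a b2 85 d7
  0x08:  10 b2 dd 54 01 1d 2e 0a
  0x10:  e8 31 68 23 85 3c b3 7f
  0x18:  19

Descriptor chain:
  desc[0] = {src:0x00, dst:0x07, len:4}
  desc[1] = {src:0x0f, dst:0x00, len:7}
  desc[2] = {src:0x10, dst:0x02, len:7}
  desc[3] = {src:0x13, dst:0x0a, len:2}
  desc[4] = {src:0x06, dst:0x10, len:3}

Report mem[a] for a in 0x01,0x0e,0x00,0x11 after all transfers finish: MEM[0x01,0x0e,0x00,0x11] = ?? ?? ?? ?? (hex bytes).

#0 dst[0x07+4] := {0x2f,0x8d,0xdb,0xcf}
#1 dst[0x00+7] := {0x0a,0xe8,0x31,0x68,0x23,0x85,0x3c}
#2 dst[0x02+7] := {0xe8,0x31,0x68,0x23,0x85,0x3c,0xb3}
#3 dst[0x0a+2] := {0x23,0x85}
#4 dst[0x10+3] := {0x85,0x3c,0xb3}
query mem[0x01]=0xe8, mem[0x0e]=0x2e, mem[0x00]=0x0a, mem[0x11]=0x3c

MEM[0x01,0x0e,0x00,0x11] = e8 2e 0a 3c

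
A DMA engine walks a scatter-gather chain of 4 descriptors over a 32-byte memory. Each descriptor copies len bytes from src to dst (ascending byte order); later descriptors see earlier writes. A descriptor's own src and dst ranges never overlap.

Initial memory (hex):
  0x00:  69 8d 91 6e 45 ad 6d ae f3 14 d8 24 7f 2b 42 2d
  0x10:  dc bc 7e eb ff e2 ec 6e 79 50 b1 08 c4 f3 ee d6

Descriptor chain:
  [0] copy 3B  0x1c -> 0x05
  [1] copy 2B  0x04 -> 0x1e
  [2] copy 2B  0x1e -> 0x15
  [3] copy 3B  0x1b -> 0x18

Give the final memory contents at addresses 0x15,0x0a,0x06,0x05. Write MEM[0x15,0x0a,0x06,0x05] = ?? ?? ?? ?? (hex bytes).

MEM[0x15,0x0a,0x06,0x05] = 45 d8 f3 c4

  after D0: wrote 3B at 0x05 = c4f3ee
  after D1: wrote 2B at 0x1e = 45c4
  after D2: wrote 2B at 0x15 = 45c4
  after D3: wrote 3B at 0x18 = 08c4f3
query mem[0x15]=0x45, mem[0x0a]=0xd8, mem[0x06]=0xf3, mem[0x05]=0xc4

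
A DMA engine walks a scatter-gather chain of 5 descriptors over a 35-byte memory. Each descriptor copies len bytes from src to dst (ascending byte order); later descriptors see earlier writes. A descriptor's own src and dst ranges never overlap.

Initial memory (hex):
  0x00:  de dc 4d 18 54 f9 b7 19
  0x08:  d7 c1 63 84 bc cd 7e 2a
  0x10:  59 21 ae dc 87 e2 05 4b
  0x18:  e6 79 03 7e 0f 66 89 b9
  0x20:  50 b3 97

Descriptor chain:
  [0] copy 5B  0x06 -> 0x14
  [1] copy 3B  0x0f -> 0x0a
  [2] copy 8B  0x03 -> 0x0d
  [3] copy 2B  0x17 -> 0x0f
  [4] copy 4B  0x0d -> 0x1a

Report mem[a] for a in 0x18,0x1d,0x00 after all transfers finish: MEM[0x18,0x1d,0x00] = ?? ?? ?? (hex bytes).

[0] 0x06->0x14 len=5 : b7 19 d7 c1 63
[1] 0x0f->0x0a len=3 : 2a 59 21
[2] 0x03->0x0d len=8 : 18 54 f9 b7 19 d7 c1 2a
[3] 0x17->0x0f len=2 : c1 63
[4] 0x0d->0x1a len=4 : 18 54 c1 63
query mem[0x18]=0x63, mem[0x1d]=0x63, mem[0x00]=0xde

MEM[0x18,0x1d,0x00] = 63 63 de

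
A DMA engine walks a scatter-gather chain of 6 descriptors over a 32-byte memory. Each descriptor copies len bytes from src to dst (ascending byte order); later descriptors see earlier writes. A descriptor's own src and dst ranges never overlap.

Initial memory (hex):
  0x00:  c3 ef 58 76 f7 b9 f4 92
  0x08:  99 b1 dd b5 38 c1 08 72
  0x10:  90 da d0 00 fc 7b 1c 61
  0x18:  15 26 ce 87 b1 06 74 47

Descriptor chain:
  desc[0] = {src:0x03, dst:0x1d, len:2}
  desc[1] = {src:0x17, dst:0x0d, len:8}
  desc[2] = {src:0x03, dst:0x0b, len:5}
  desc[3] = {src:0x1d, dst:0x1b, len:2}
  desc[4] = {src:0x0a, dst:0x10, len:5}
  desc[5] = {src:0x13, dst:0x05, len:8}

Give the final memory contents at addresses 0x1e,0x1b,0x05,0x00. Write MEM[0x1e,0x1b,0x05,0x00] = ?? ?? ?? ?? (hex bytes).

MEM[0x1e,0x1b,0x05,0x00] = f7 76 b9 c3

D0: mem[0x1d..0x1e] <- [76 f7]
D1: mem[0x0d..0x14] <- [61 15 26 ce 87 b1 76 f7]
D2: mem[0x0b..0x0f] <- [76 f7 b9 f4 92]
D3: mem[0x1b..0x1c] <- [76 f7]
D4: mem[0x10..0x14] <- [dd 76 f7 b9 f4]
D5: mem[0x05..0x0c] <- [b9 f4 7b 1c 61 15 26 ce]
query mem[0x1e]=0xf7, mem[0x1b]=0x76, mem[0x05]=0xb9, mem[0x00]=0xc3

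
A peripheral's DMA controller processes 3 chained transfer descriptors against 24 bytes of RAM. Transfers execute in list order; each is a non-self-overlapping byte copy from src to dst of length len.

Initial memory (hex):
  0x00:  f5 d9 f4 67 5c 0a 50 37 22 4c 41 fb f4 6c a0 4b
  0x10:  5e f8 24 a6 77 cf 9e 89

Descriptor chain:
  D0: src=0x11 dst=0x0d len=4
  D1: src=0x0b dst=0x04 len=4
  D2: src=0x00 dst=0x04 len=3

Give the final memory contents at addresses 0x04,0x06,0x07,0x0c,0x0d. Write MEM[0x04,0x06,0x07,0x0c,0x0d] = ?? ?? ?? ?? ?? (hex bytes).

MEM[0x04,0x06,0x07,0x0c,0x0d] = f5 f4 24 f4 f8

#0 dst[0x0d+4] := {0xf8,0x24,0xa6,0x77}
#1 dst[0x04+4] := {0xfb,0xf4,0xf8,0x24}
#2 dst[0x04+3] := {0xf5,0xd9,0xf4}
query mem[0x04]=0xf5, mem[0x06]=0xf4, mem[0x07]=0x24, mem[0x0c]=0xf4, mem[0x0d]=0xf8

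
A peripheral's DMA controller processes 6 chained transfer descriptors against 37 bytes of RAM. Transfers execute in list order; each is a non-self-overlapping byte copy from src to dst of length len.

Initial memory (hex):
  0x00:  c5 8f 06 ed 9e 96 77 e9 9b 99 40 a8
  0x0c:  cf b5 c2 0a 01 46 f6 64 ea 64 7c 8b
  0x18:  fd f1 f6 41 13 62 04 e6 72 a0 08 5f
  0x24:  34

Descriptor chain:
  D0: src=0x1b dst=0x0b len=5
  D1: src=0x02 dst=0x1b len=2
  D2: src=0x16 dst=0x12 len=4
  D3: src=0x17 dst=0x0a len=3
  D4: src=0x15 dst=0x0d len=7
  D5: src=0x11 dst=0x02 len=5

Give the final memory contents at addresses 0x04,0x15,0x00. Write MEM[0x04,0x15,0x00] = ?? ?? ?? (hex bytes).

MEM[0x04,0x15,0x00] = 06 f1 c5

[0] 0x1b->0x0b len=5 : 41 13 62 04 e6
[1] 0x02->0x1b len=2 : 06 ed
[2] 0x16->0x12 len=4 : 7c 8b fd f1
[3] 0x17->0x0a len=3 : 8b fd f1
[4] 0x15->0x0d len=7 : f1 7c 8b fd f1 f6 06
[5] 0x11->0x02 len=5 : f1 f6 06 fd f1
query mem[0x04]=0x06, mem[0x15]=0xf1, mem[0x00]=0xc5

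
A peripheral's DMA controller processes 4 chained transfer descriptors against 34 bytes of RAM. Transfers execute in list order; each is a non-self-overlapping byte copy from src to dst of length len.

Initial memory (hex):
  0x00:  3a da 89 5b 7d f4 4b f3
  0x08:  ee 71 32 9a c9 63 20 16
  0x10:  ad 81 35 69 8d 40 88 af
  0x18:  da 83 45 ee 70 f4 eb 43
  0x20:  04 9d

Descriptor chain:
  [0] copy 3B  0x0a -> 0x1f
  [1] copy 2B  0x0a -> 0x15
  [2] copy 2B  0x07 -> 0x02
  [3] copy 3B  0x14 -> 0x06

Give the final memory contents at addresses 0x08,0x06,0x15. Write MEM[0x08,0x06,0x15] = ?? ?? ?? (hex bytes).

[0] 0x0a->0x1f len=3 : 32 9a c9
[1] 0x0a->0x15 len=2 : 32 9a
[2] 0x07->0x02 len=2 : f3 ee
[3] 0x14->0x06 len=3 : 8d 32 9a
query mem[0x08]=0x9a, mem[0x06]=0x8d, mem[0x15]=0x32

MEM[0x08,0x06,0x15] = 9a 8d 32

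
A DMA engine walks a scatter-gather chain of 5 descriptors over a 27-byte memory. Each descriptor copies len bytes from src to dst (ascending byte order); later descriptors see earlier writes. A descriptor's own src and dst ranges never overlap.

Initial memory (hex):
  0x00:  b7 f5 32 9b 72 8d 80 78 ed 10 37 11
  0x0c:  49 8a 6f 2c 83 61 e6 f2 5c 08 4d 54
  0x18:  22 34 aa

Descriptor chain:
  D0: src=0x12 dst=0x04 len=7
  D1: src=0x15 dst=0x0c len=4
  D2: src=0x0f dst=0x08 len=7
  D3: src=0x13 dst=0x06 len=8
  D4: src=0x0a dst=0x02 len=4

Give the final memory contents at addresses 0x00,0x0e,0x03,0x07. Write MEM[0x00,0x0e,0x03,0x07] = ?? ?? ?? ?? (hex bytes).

D0: mem[0x04..0x0a] <- [e6 f2 5c 08 4d 54 22]
D1: mem[0x0c..0x0f] <- [08 4d 54 22]
D2: mem[0x08..0x0e] <- [22 83 61 e6 f2 5c 08]
D3: mem[0x06..0x0d] <- [f2 5c 08 4d 54 22 34 aa]
D4: mem[0x02..0x05] <- [54 22 34 aa]
query mem[0x00]=0xb7, mem[0x0e]=0x08, mem[0x03]=0x22, mem[0x07]=0x5c

MEM[0x00,0x0e,0x03,0x07] = b7 08 22 5c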